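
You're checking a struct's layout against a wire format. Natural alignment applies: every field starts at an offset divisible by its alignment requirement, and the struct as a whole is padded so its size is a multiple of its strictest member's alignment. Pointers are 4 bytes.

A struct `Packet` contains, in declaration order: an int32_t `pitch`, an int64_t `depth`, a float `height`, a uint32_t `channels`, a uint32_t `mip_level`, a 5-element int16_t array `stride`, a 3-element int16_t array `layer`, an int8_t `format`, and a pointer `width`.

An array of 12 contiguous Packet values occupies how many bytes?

@0: pitch [4B, align 4] → 4
+4 pad (align 8)
@8: depth [8B, align 8] → 16
@16: height [4B, align 4] → 20
@20: channels [4B, align 4] → 24
@24: mip_level [4B, align 4] → 28
@28: stride [10B, align 2] → 38
@38: layer [6B, align 2] → 44
@44: format [1B, align 1] → 45
+3 pad (align 4)
@48: width [4B, align 4] → 52
+4 tail pad (align 8)
size 56, align 8
array of 12: 12 × 56 = 672

672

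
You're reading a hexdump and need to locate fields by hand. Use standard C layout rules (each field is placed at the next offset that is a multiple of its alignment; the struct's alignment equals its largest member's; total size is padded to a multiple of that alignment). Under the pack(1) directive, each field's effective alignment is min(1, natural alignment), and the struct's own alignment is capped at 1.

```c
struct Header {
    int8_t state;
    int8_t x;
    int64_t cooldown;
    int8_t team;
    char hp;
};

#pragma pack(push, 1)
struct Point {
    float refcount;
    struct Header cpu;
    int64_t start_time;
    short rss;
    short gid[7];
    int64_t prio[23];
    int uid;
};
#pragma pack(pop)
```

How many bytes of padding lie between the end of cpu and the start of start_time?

0

Header: @0: state [1B, align 1] → 1; @1: x [1B, align 1] → 2; +6 pad (align 8); @8: cooldown [8B, align 8] → 16; @16: team [1B, align 1] → 17; @17: hp [1B, align 1] → 18; +6 tail pad (align 8); size 24, align 8
@0: refcount [4B, align 1] → 4
@4: cpu [24B, align 1] → 28
@28: start_time [8B, align 1] → 36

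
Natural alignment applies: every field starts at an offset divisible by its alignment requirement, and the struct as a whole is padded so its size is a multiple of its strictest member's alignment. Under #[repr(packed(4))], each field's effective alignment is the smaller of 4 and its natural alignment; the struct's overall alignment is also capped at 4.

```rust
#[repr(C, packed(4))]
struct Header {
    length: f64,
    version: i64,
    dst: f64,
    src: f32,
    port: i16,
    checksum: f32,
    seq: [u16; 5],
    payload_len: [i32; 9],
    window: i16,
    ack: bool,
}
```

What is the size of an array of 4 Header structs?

@0: length [8B, align 4] → 8
@8: version [8B, align 4] → 16
@16: dst [8B, align 4] → 24
@24: src [4B, align 4] → 28
@28: port [2B, align 2] → 30
+2 pad (align 4)
@32: checksum [4B, align 4] → 36
@36: seq [10B, align 2] → 46
+2 pad (align 4)
@48: payload_len [36B, align 4] → 84
@84: window [2B, align 2] → 86
@86: ack [1B, align 1] → 87
+1 tail pad (align 4)
size 88, align 4
array of 4: 4 × 88 = 352

352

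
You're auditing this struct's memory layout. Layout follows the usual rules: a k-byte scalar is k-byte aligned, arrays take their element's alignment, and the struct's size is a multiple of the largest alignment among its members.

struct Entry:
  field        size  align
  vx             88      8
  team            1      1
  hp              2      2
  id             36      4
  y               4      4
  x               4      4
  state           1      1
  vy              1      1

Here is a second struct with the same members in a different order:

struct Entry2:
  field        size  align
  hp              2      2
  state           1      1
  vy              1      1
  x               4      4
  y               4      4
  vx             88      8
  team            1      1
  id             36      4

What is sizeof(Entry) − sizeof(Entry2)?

vx at 0 (size 88, align 8) → ends 88
team at 88 (size 1, align 1) → ends 89
pad 1 to align 2 for hp
hp at 90 (size 2, align 2) → ends 92
id at 92 (size 36, align 4) → ends 128
y at 128 (size 4, align 4) → ends 132
x at 132 (size 4, align 4) → ends 136
state at 136 (size 1, align 1) → ends 137
vy at 137 (size 1, align 1) → ends 138
tail pad 6 to reach multiple of 8
total 144 bytes, alignment 8
— Entry2 —
hp at 0 (size 2, align 2) → ends 2
state at 2 (size 1, align 1) → ends 3
vy at 3 (size 1, align 1) → ends 4
x at 4 (size 4, align 4) → ends 8
y at 8 (size 4, align 4) → ends 12
pad 4 to align 8 for vx
vx at 16 (size 88, align 8) → ends 104
team at 104 (size 1, align 1) → ends 105
pad 3 to align 4 for id
id at 108 (size 36, align 4) → ends 144
total 144 bytes, alignment 8
144 − 144 = 0

0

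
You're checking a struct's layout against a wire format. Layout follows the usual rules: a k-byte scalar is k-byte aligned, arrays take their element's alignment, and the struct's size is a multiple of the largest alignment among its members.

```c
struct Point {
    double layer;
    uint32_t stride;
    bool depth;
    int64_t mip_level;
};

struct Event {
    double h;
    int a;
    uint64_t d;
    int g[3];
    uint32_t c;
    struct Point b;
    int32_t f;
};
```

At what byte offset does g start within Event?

24

Point: @0: layer [8B, align 8] → 8; @8: stride [4B, align 4] → 12; @12: depth [1B, align 1] → 13; +3 pad (align 8); @16: mip_level [8B, align 8] → 24; size 24, align 8
@0: h [8B, align 8] → 8
@8: a [4B, align 4] → 12
+4 pad (align 8)
@16: d [8B, align 8] → 24
@24: g [12B, align 4] → 36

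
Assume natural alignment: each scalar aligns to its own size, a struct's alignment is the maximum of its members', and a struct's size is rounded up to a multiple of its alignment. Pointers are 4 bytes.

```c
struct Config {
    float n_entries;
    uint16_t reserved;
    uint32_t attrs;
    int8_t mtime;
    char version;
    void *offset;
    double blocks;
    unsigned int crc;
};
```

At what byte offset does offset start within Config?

n_entries at 0 (size 4, align 4) → ends 4
reserved at 4 (size 2, align 2) → ends 6
pad 2 to align 4 for attrs
attrs at 8 (size 4, align 4) → ends 12
mtime at 12 (size 1, align 1) → ends 13
version at 13 (size 1, align 1) → ends 14
pad 2 to align 4 for offset
offset at 16 (size 4, align 4) → ends 20

16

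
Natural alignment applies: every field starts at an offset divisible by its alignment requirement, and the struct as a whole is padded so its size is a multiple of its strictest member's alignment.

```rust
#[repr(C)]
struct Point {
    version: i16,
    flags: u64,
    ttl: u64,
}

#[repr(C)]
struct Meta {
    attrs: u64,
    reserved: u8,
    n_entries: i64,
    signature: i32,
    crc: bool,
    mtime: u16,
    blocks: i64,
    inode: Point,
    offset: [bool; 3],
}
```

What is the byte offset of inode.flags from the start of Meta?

48

Point: version at 0 (size 2, align 2) → ends 2; pad 6 to align 8 for flags; flags at 8 (size 8, align 8) → ends 16; ttl at 16 (size 8, align 8) → ends 24; total 24 bytes, alignment 8
attrs at 0 (size 8, align 8) → ends 8
reserved at 8 (size 1, align 1) → ends 9
pad 7 to align 8 for n_entries
n_entries at 16 (size 8, align 8) → ends 24
signature at 24 (size 4, align 4) → ends 28
crc at 28 (size 1, align 1) → ends 29
pad 1 to align 2 for mtime
mtime at 30 (size 2, align 2) → ends 32
blocks at 32 (size 8, align 8) → ends 40
inode at 40 (size 24, align 8) → ends 64
within Point: flags at 8
40 + 8 = 48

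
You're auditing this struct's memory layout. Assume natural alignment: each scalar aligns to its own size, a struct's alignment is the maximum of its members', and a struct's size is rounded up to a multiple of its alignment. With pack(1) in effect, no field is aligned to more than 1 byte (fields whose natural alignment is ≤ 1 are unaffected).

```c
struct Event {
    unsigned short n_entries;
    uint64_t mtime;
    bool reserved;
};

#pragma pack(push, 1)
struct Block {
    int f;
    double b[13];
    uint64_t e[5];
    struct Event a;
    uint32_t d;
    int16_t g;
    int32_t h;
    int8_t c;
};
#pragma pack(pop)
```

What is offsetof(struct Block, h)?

178

Event: n_entries at 0 (size 2, align 2) → ends 2; pad 6 to align 8 for mtime; mtime at 8 (size 8, align 8) → ends 16; reserved at 16 (size 1, align 1) → ends 17; tail pad 7 to reach multiple of 8; total 24 bytes, alignment 8
f at 0 (size 4, align 1) → ends 4
b at 4 (size 104, align 1) → ends 108
e at 108 (size 40, align 1) → ends 148
a at 148 (size 24, align 1) → ends 172
d at 172 (size 4, align 1) → ends 176
g at 176 (size 2, align 1) → ends 178
h at 178 (size 4, align 1) → ends 182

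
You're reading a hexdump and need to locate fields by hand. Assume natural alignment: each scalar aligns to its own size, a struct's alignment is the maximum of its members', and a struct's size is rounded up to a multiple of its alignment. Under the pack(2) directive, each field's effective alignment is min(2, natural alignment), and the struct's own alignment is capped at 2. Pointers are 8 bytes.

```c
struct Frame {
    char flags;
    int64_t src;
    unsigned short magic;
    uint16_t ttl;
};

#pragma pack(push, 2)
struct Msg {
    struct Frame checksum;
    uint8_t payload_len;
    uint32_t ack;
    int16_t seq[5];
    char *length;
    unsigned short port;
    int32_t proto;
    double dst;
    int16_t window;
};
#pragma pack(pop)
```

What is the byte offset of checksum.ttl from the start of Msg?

Frame: flags at 0 (size 1, align 1) → ends 1; pad 7 to align 8 for src; src at 8 (size 8, align 8) → ends 16; magic at 16 (size 2, align 2) → ends 18; ttl at 18 (size 2, align 2) → ends 20; tail pad 4 to reach multiple of 8; total 24 bytes, alignment 8
checksum at 0 (size 24, align 2) → ends 24
within Frame: ttl at 18
0 + 18 = 18

18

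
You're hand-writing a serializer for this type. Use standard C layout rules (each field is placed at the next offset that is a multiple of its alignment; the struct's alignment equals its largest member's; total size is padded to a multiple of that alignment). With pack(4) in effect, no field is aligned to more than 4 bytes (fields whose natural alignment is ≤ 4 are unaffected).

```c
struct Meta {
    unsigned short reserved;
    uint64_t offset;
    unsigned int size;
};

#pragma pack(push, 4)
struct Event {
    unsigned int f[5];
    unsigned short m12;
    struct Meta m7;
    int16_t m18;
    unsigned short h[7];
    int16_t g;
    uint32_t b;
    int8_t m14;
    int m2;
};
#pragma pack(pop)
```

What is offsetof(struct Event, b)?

Meta: reserved at 0 (size 2, align 2) → ends 2; pad 6 to align 8 for offset; offset at 8 (size 8, align 8) → ends 16; size at 16 (size 4, align 4) → ends 20; tail pad 4 to reach multiple of 8; total 24 bytes, alignment 8
f at 0 (size 20, align 4) → ends 20
m12 at 20 (size 2, align 2) → ends 22
pad 2 to align 4 for m7
m7 at 24 (size 24, align 4) → ends 48
m18 at 48 (size 2, align 2) → ends 50
h at 50 (size 14, align 2) → ends 64
g at 64 (size 2, align 2) → ends 66
pad 2 to align 4 for b
b at 68 (size 4, align 4) → ends 72

68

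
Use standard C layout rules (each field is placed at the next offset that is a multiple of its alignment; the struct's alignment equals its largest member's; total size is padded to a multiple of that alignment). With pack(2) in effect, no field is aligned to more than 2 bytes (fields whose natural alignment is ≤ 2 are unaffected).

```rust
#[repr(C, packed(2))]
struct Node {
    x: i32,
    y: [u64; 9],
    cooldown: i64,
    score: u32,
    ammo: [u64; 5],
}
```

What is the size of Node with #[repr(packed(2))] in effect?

0..4  x  (4B, 2-aligned)
4..76  y  (72B, 2-aligned)
76..84  cooldown  (8B, 2-aligned)
84..88  score  (4B, 2-aligned)
88..128  ammo  (40B, 2-aligned)
sizeof = 128, alignof = 2

128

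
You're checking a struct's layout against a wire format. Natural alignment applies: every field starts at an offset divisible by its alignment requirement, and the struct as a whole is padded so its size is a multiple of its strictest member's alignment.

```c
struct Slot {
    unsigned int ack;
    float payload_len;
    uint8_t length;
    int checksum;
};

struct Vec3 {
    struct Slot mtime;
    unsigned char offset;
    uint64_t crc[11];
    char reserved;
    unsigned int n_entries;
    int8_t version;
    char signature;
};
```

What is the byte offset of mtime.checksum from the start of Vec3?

Slot: 0..4  ack  (4B, 4-aligned); 4..8  payload_len  (4B, 4-aligned); 8..9  length  (1B, 1-aligned); 9..12  -- padding (3B); 12..16  checksum  (4B, 4-aligned); sizeof = 16, alignof = 4
0..16  mtime  (16B, 4-aligned)
within Slot: checksum at 12
0 + 12 = 12

12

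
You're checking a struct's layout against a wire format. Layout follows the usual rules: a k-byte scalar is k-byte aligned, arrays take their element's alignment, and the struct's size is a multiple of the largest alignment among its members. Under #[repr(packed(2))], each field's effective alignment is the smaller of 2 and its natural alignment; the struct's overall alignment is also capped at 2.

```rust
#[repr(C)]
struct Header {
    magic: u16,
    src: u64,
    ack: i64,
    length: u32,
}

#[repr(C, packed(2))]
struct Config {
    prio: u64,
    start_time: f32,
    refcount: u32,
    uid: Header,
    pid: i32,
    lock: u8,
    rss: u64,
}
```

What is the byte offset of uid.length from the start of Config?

Header: @0: magic [2B, align 2] → 2; +6 pad (align 8); @8: src [8B, align 8] → 16; @16: ack [8B, align 8] → 24; @24: length [4B, align 4] → 28; +4 tail pad (align 8); size 32, align 8
@0: prio [8B, align 2] → 8
@8: start_time [4B, align 2] → 12
@12: refcount [4B, align 2] → 16
@16: uid [32B, align 2] → 48
within Header: length at 24
16 + 24 = 40

40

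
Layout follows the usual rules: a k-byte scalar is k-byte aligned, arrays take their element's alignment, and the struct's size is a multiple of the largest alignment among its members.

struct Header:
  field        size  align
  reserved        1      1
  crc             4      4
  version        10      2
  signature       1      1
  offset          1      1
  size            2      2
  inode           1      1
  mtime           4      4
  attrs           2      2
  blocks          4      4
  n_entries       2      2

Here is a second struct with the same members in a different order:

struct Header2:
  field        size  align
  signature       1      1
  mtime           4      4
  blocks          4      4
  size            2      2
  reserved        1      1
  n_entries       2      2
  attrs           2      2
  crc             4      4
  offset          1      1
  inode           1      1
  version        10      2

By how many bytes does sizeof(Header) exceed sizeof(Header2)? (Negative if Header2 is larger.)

reserved at 0 (size 1, align 1) → ends 1
pad 3 to align 4 for crc
crc at 4 (size 4, align 4) → ends 8
version at 8 (size 10, align 2) → ends 18
signature at 18 (size 1, align 1) → ends 19
offset at 19 (size 1, align 1) → ends 20
size at 20 (size 2, align 2) → ends 22
inode at 22 (size 1, align 1) → ends 23
pad 1 to align 4 for mtime
mtime at 24 (size 4, align 4) → ends 28
attrs at 28 (size 2, align 2) → ends 30
pad 2 to align 4 for blocks
blocks at 32 (size 4, align 4) → ends 36
n_entries at 36 (size 2, align 2) → ends 38
tail pad 2 to reach multiple of 4
total 40 bytes, alignment 4
— Header2 —
signature at 0 (size 1, align 1) → ends 1
pad 3 to align 4 for mtime
mtime at 4 (size 4, align 4) → ends 8
blocks at 8 (size 4, align 4) → ends 12
size at 12 (size 2, align 2) → ends 14
reserved at 14 (size 1, align 1) → ends 15
pad 1 to align 2 for n_entries
n_entries at 16 (size 2, align 2) → ends 18
attrs at 18 (size 2, align 2) → ends 20
crc at 20 (size 4, align 4) → ends 24
offset at 24 (size 1, align 1) → ends 25
inode at 25 (size 1, align 1) → ends 26
version at 26 (size 10, align 2) → ends 36
total 36 bytes, alignment 4
40 − 36 = 4

4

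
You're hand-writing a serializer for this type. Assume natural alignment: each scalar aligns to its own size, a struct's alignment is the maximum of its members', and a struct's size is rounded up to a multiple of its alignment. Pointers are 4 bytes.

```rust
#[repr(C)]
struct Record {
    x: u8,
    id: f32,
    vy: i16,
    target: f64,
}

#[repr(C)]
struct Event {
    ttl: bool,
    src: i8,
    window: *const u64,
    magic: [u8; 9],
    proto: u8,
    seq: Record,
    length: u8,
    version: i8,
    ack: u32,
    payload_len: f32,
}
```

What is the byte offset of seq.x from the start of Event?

Record: @0: x [1B, align 1] → 1; +3 pad (align 4); @4: id [4B, align 4] → 8; @8: vy [2B, align 2] → 10; +6 pad (align 8); @16: target [8B, align 8] → 24; size 24, align 8
@0: ttl [1B, align 1] → 1
@1: src [1B, align 1] → 2
+2 pad (align 4)
@4: window [4B, align 4] → 8
@8: magic [9B, align 1] → 17
@17: proto [1B, align 1] → 18
+6 pad (align 8)
@24: seq [24B, align 8] → 48
within Record: x at 0
24 + 0 = 24

24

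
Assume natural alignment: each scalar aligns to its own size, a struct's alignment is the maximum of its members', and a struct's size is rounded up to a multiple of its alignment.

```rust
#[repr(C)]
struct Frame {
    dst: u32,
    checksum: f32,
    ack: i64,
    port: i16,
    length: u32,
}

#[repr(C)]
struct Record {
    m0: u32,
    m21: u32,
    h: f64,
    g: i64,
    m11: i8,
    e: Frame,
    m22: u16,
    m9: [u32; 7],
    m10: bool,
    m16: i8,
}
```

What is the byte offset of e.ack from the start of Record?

40

Frame: 0..4  dst  (4B, 4-aligned); 4..8  checksum  (4B, 4-aligned); 8..16  ack  (8B, 8-aligned); 16..18  port  (2B, 2-aligned); 18..20  -- padding (2B); 20..24  length  (4B, 4-aligned); sizeof = 24, alignof = 8
0..4  m0  (4B, 4-aligned)
4..8  m21  (4B, 4-aligned)
8..16  h  (8B, 8-aligned)
16..24  g  (8B, 8-aligned)
24..25  m11  (1B, 1-aligned)
25..32  -- padding (7B)
32..56  e  (24B, 8-aligned)
within Frame: ack at 8
32 + 8 = 40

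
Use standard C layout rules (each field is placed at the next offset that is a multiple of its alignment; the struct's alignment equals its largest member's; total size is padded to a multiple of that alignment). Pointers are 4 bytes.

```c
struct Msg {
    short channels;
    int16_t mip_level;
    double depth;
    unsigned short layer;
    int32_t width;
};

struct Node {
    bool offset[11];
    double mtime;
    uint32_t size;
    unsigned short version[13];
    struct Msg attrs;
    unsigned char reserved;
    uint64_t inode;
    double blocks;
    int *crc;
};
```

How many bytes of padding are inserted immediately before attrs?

2

Msg: 0..2  channels  (2B, 2-aligned); 2..4  mip_level  (2B, 2-aligned); 4..8  -- padding (4B); 8..16  depth  (8B, 8-aligned); 16..18  layer  (2B, 2-aligned); 18..20  -- padding (2B); 20..24  width  (4B, 4-aligned); sizeof = 24, alignof = 8
0..11  offset  (11B, 1-aligned)
11..16  -- padding (5B)
16..24  mtime  (8B, 8-aligned)
24..28  size  (4B, 4-aligned)
28..54  version  (26B, 2-aligned)
54..56  -- padding (2B)
56..80  attrs  (24B, 8-aligned)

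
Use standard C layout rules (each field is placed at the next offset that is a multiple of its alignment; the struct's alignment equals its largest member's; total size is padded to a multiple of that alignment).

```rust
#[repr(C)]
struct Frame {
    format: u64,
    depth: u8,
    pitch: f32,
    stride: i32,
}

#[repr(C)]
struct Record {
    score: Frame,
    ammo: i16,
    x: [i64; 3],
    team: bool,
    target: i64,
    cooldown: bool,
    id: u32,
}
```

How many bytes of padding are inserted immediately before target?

7

Frame: @0: format [8B, align 8] → 8; @8: depth [1B, align 1] → 9; +3 pad (align 4); @12: pitch [4B, align 4] → 16; @16: stride [4B, align 4] → 20; +4 tail pad (align 8); size 24, align 8
@0: score [24B, align 8] → 24
@24: ammo [2B, align 2] → 26
+6 pad (align 8)
@32: x [24B, align 8] → 56
@56: team [1B, align 1] → 57
+7 pad (align 8)
@64: target [8B, align 8] → 72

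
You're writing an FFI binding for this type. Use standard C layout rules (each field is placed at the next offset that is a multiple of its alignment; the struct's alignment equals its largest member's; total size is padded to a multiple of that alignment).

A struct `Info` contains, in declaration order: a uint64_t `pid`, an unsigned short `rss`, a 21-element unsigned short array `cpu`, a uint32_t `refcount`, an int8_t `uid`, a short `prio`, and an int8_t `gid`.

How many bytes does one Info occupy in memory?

64

@0: pid [8B, align 8] → 8
@8: rss [2B, align 2] → 10
@10: cpu [42B, align 2] → 52
@52: refcount [4B, align 4] → 56
@56: uid [1B, align 1] → 57
+1 pad (align 2)
@58: prio [2B, align 2] → 60
@60: gid [1B, align 1] → 61
+3 tail pad (align 8)
size 64, align 8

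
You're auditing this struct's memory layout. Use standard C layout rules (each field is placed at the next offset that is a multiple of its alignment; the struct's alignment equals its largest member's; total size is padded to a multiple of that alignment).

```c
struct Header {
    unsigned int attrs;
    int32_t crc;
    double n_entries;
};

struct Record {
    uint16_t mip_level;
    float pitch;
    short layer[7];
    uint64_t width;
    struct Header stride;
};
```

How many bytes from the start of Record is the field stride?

Header: 0..4  attrs  (4B, 4-aligned); 4..8  crc  (4B, 4-aligned); 8..16  n_entries  (8B, 8-aligned); sizeof = 16, alignof = 8
0..2  mip_level  (2B, 2-aligned)
2..4  -- padding (2B)
4..8  pitch  (4B, 4-aligned)
8..22  layer  (14B, 2-aligned)
22..24  -- padding (2B)
24..32  width  (8B, 8-aligned)
32..48  stride  (16B, 8-aligned)

32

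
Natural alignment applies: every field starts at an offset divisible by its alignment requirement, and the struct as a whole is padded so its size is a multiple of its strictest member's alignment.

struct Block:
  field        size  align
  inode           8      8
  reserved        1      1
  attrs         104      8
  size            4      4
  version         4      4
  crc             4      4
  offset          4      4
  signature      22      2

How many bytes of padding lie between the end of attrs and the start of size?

0

@0: inode [8B, align 8] → 8
@8: reserved [1B, align 1] → 9
+7 pad (align 8)
@16: attrs [104B, align 8] → 120
@120: size [4B, align 4] → 124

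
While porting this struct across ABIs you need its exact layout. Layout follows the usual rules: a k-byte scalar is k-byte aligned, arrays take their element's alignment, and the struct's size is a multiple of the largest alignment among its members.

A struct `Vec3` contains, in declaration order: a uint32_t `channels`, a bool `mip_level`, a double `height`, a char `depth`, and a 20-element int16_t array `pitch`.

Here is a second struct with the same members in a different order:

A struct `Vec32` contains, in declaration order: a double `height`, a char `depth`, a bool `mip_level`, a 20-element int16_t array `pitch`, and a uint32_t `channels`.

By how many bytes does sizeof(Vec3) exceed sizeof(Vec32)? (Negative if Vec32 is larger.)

0..4  channels  (4B, 4-aligned)
4..5  mip_level  (1B, 1-aligned)
5..8  -- padding (3B)
8..16  height  (8B, 8-aligned)
16..17  depth  (1B, 1-aligned)
17..18  -- padding (1B)
18..58  pitch  (40B, 2-aligned)
58..64  -- tail padding (6B)
sizeof = 64, alignof = 8
— Vec32 —
0..8  height  (8B, 8-aligned)
8..9  depth  (1B, 1-aligned)
9..10  mip_level  (1B, 1-aligned)
10..50  pitch  (40B, 2-aligned)
50..52  -- padding (2B)
52..56  channels  (4B, 4-aligned)
sizeof = 56, alignof = 8
64 − 56 = 8

8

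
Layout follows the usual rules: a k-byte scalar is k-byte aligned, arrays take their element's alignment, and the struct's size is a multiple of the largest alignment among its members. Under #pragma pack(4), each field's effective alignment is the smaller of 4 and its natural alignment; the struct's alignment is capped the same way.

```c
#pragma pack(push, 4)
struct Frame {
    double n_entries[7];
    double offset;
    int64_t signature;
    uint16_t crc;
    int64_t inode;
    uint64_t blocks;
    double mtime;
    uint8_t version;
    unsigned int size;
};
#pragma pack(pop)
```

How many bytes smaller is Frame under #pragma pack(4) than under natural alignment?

4

natural layout:
  0..56  n_entries  (56B, 8-aligned)
  56..64  offset  (8B, 8-aligned)
  64..72  signature  (8B, 8-aligned)
  72..74  crc  (2B, 2-aligned)
  74..80  -- padding (6B)
  80..88  inode  (8B, 8-aligned)
  88..96  blocks  (8B, 8-aligned)
  96..104  mtime  (8B, 8-aligned)
  104..105  version  (1B, 1-aligned)
  105..108  -- padding (3B)
  108..112  size  (4B, 4-aligned)
  sizeof = 112, alignof = 8
packed(4) layout:
  0..56  n_entries  (56B, 4-aligned)
  56..64  offset  (8B, 4-aligned)
  64..72  signature  (8B, 4-aligned)
  72..74  crc  (2B, 2-aligned)
  74..76  -- padding (2B)
  76..84  inode  (8B, 4-aligned)
  84..92  blocks  (8B, 4-aligned)
  92..100  mtime  (8B, 4-aligned)
  100..101  version  (1B, 1-aligned)
  101..104  -- padding (3B)
  104..108  size  (4B, 4-aligned)
  sizeof = 108, alignof = 4
112 − 108 = 4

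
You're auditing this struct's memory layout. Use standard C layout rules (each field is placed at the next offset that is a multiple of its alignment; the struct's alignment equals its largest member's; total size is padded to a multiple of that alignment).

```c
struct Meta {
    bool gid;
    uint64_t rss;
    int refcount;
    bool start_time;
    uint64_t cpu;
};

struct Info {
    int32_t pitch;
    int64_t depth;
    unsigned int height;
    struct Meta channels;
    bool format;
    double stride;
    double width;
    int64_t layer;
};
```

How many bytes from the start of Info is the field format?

56

Meta: gid at 0 (size 1, align 1) → ends 1; pad 7 to align 8 for rss; rss at 8 (size 8, align 8) → ends 16; refcount at 16 (size 4, align 4) → ends 20; start_time at 20 (size 1, align 1) → ends 21; pad 3 to align 8 for cpu; cpu at 24 (size 8, align 8) → ends 32; total 32 bytes, alignment 8
pitch at 0 (size 4, align 4) → ends 4
pad 4 to align 8 for depth
depth at 8 (size 8, align 8) → ends 16
height at 16 (size 4, align 4) → ends 20
pad 4 to align 8 for channels
channels at 24 (size 32, align 8) → ends 56
format at 56 (size 1, align 1) → ends 57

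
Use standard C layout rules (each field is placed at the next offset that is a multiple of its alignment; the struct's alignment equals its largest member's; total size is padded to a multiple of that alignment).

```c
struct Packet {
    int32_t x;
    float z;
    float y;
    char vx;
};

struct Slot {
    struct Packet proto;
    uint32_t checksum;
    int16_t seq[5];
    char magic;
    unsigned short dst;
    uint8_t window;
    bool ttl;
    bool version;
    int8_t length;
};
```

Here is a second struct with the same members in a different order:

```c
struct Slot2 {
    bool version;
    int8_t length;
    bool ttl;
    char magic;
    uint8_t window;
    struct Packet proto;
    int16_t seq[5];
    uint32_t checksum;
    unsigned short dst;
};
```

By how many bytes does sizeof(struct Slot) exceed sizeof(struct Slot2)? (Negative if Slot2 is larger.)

Packet: @0: x [4B, align 4] → 4; @4: z [4B, align 4] → 8; @8: y [4B, align 4] → 12; @12: vx [1B, align 1] → 13; +3 tail pad (align 4); size 16, align 4
@0: proto [16B, align 4] → 16
@16: checksum [4B, align 4] → 20
@20: seq [10B, align 2] → 30
@30: magic [1B, align 1] → 31
+1 pad (align 2)
@32: dst [2B, align 2] → 34
@34: window [1B, align 1] → 35
@35: ttl [1B, align 1] → 36
@36: version [1B, align 1] → 37
@37: length [1B, align 1] → 38
+2 tail pad (align 4)
size 40, align 4
— Slot2 —
@0: version [1B, align 1] → 1
@1: length [1B, align 1] → 2
@2: ttl [1B, align 1] → 3
@3: magic [1B, align 1] → 4
@4: window [1B, align 1] → 5
+3 pad (align 4)
@8: proto [16B, align 4] → 24
@24: seq [10B, align 2] → 34
+2 pad (align 4)
@36: checksum [4B, align 4] → 40
@40: dst [2B, align 2] → 42
+2 tail pad (align 4)
size 44, align 4
40 − 44 = -4

-4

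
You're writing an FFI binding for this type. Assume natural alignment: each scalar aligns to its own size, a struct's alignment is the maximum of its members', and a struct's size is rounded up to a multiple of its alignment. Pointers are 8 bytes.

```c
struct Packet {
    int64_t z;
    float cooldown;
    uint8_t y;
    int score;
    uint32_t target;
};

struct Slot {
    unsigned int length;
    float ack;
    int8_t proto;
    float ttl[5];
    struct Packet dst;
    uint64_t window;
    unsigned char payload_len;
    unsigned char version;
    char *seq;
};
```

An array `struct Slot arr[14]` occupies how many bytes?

1120

Packet: 0..8  z  (8B, 8-aligned); 8..12  cooldown  (4B, 4-aligned); 12..13  y  (1B, 1-aligned); 13..16  -- padding (3B); 16..20  score  (4B, 4-aligned); 20..24  target  (4B, 4-aligned); sizeof = 24, alignof = 8
0..4  length  (4B, 4-aligned)
4..8  ack  (4B, 4-aligned)
8..9  proto  (1B, 1-aligned)
9..12  -- padding (3B)
12..32  ttl  (20B, 4-aligned)
32..56  dst  (24B, 8-aligned)
56..64  window  (8B, 8-aligned)
64..65  payload_len  (1B, 1-aligned)
65..66  version  (1B, 1-aligned)
66..72  -- padding (6B)
72..80  seq  (8B, 8-aligned)
sizeof = 80, alignof = 8
array of 14: 14 × 80 = 1120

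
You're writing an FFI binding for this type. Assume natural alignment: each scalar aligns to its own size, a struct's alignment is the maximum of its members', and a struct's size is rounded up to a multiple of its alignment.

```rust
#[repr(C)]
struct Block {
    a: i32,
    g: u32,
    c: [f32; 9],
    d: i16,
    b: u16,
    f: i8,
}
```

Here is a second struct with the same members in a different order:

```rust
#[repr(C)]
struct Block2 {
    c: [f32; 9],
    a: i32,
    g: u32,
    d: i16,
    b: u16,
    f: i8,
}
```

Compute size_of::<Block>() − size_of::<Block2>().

@0: a [4B, align 4] → 4
@4: g [4B, align 4] → 8
@8: c [36B, align 4] → 44
@44: d [2B, align 2] → 46
@46: b [2B, align 2] → 48
@48: f [1B, align 1] → 49
+3 tail pad (align 4)
size 52, align 4
— Block2 —
@0: c [36B, align 4] → 36
@36: a [4B, align 4] → 40
@40: g [4B, align 4] → 44
@44: d [2B, align 2] → 46
@46: b [2B, align 2] → 48
@48: f [1B, align 1] → 49
+3 tail pad (align 4)
size 52, align 4
52 − 52 = 0

0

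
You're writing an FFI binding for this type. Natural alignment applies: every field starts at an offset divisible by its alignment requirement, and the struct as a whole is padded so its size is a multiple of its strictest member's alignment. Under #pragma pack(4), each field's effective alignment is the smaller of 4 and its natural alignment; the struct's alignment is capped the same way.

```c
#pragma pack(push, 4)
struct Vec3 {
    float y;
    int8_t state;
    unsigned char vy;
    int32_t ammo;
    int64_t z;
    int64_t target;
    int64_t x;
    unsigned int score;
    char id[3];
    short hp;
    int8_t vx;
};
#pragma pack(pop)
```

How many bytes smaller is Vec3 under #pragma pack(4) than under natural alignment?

natural layout:
  @0: y [4B, align 4] → 4
  @4: state [1B, align 1] → 5
  @5: vy [1B, align 1] → 6
  +2 pad (align 4)
  @8: ammo [4B, align 4] → 12
  +4 pad (align 8)
  @16: z [8B, align 8] → 24
  @24: target [8B, align 8] → 32
  @32: x [8B, align 8] → 40
  @40: score [4B, align 4] → 44
  @44: id [3B, align 1] → 47
  +1 pad (align 2)
  @48: hp [2B, align 2] → 50
  @50: vx [1B, align 1] → 51
  +5 tail pad (align 8)
  size 56, align 8
packed(4) layout:
  @0: y [4B, align 4] → 4
  @4: state [1B, align 1] → 5
  @5: vy [1B, align 1] → 6
  +2 pad (align 4)
  @8: ammo [4B, align 4] → 12
  @12: z [8B, align 4] → 20
  @20: target [8B, align 4] → 28
  @28: x [8B, align 4] → 36
  @36: score [4B, align 4] → 40
  @40: id [3B, align 1] → 43
  +1 pad (align 2)
  @44: hp [2B, align 2] → 46
  @46: vx [1B, align 1] → 47
  +1 tail pad (align 4)
  size 48, align 4
56 − 48 = 8

8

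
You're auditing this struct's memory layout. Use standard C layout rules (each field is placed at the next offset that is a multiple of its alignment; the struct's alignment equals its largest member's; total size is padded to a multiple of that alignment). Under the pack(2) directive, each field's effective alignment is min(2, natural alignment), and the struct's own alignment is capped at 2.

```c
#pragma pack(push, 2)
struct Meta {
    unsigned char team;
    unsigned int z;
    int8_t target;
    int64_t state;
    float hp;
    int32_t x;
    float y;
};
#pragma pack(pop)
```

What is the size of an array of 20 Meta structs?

team at 0 (size 1, align 1) → ends 1
pad 1 to align 2 for z
z at 2 (size 4, align 2) → ends 6
target at 6 (size 1, align 1) → ends 7
pad 1 to align 2 for state
state at 8 (size 8, align 2) → ends 16
hp at 16 (size 4, align 2) → ends 20
x at 20 (size 4, align 2) → ends 24
y at 24 (size 4, align 2) → ends 28
total 28 bytes, alignment 2
array of 20: 20 × 28 = 560

560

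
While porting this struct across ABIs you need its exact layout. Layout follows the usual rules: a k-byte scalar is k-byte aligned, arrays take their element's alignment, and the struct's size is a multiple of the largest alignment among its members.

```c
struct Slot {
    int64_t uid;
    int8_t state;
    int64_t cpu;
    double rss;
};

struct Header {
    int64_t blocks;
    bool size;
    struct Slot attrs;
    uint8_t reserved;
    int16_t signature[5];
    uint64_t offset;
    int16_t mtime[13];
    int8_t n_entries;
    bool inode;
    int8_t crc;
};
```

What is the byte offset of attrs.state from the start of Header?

Slot: uid at 0 (size 8, align 8) → ends 8; state at 8 (size 1, align 1) → ends 9; pad 7 to align 8 for cpu; cpu at 16 (size 8, align 8) → ends 24; rss at 24 (size 8, align 8) → ends 32; total 32 bytes, alignment 8
blocks at 0 (size 8, align 8) → ends 8
size at 8 (size 1, align 1) → ends 9
pad 7 to align 8 for attrs
attrs at 16 (size 32, align 8) → ends 48
within Slot: state at 8
16 + 8 = 24

24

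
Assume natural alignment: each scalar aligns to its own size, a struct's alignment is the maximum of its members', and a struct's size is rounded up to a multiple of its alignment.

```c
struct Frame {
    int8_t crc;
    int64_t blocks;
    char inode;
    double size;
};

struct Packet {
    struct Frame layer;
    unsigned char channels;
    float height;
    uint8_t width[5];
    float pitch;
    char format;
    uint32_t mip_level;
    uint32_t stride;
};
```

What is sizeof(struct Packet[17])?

1088

Frame: @0: crc [1B, align 1] → 1; +7 pad (align 8); @8: blocks [8B, align 8] → 16; @16: inode [1B, align 1] → 17; +7 pad (align 8); @24: size [8B, align 8] → 32; size 32, align 8
@0: layer [32B, align 8] → 32
@32: channels [1B, align 1] → 33
+3 pad (align 4)
@36: height [4B, align 4] → 40
@40: width [5B, align 1] → 45
+3 pad (align 4)
@48: pitch [4B, align 4] → 52
@52: format [1B, align 1] → 53
+3 pad (align 4)
@56: mip_level [4B, align 4] → 60
@60: stride [4B, align 4] → 64
size 64, align 8
array of 17: 17 × 64 = 1088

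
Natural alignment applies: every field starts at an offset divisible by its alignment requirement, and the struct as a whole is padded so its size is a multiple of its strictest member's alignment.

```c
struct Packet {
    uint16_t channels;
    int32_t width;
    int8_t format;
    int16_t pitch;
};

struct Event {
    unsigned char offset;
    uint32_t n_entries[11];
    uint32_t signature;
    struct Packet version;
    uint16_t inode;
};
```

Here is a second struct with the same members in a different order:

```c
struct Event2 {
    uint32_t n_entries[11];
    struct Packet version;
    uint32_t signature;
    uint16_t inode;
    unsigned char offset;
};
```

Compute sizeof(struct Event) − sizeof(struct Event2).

Packet: 0..2  channels  (2B, 2-aligned); 2..4  -- padding (2B); 4..8  width  (4B, 4-aligned); 8..9  format  (1B, 1-aligned); 9..10  -- padding (1B); 10..12  pitch  (2B, 2-aligned); sizeof = 12, alignof = 4
0..1  offset  (1B, 1-aligned)
1..4  -- padding (3B)
4..48  n_entries  (44B, 4-aligned)
48..52  signature  (4B, 4-aligned)
52..64  version  (12B, 4-aligned)
64..66  inode  (2B, 2-aligned)
66..68  -- tail padding (2B)
sizeof = 68, alignof = 4
— Event2 —
0..44  n_entries  (44B, 4-aligned)
44..56  version  (12B, 4-aligned)
56..60  signature  (4B, 4-aligned)
60..62  inode  (2B, 2-aligned)
62..63  offset  (1B, 1-aligned)
63..64  -- tail padding (1B)
sizeof = 64, alignof = 4
68 − 64 = 4

4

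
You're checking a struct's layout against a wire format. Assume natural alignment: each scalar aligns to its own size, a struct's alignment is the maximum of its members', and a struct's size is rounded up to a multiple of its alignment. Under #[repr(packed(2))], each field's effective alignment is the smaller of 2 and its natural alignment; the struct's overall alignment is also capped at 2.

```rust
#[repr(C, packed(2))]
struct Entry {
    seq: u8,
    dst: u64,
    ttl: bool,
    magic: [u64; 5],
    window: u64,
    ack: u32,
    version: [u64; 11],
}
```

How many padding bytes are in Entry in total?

2

0..1  seq  (1B, 1-aligned)
1..2  -- padding (1B)
2..10  dst  (8B, 2-aligned)
10..11  ttl  (1B, 1-aligned)
11..12  -- padding (1B)
12..52  magic  (40B, 2-aligned)
52..60  window  (8B, 2-aligned)
60..64  ack  (4B, 2-aligned)
64..152  version  (88B, 2-aligned)
sizeof = 152, alignof = 2
data bytes 150, size 152 → padding 2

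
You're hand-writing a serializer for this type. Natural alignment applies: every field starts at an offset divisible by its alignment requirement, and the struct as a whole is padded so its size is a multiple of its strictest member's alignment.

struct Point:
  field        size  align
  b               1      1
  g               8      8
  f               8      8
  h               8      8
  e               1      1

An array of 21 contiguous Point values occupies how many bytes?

840

@0: b [1B, align 1] → 1
+7 pad (align 8)
@8: g [8B, align 8] → 16
@16: f [8B, align 8] → 24
@24: h [8B, align 8] → 32
@32: e [1B, align 1] → 33
+7 tail pad (align 8)
size 40, align 8
array of 21: 21 × 40 = 840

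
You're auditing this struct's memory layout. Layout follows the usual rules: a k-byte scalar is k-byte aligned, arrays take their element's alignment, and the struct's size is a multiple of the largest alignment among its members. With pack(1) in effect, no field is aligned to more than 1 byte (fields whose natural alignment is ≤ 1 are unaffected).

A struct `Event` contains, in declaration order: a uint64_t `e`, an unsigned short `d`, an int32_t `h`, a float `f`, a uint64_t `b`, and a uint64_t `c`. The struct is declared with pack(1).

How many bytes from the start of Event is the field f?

e at 0 (size 8, align 1) → ends 8
d at 8 (size 2, align 1) → ends 10
h at 10 (size 4, align 1) → ends 14
f at 14 (size 4, align 1) → ends 18

14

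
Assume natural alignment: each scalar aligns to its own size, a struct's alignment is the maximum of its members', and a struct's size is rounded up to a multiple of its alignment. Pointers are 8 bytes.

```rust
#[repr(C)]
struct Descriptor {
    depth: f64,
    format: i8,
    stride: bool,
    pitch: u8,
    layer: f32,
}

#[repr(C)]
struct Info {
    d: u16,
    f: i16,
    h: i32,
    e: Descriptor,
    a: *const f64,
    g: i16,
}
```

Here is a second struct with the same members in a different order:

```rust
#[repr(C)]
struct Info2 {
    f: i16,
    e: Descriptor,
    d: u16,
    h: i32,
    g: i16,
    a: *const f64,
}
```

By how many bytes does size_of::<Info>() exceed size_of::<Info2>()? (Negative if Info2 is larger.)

Descriptor: @0: depth [8B, align 8] → 8; @8: format [1B, align 1] → 9; @9: stride [1B, align 1] → 10; @10: pitch [1B, align 1] → 11; +1 pad (align 4); @12: layer [4B, align 4] → 16; size 16, align 8
@0: d [2B, align 2] → 2
@2: f [2B, align 2] → 4
@4: h [4B, align 4] → 8
@8: e [16B, align 8] → 24
@24: a [8B, align 8] → 32
@32: g [2B, align 2] → 34
+6 tail pad (align 8)
size 40, align 8
— Info2 —
@0: f [2B, align 2] → 2
+6 pad (align 8)
@8: e [16B, align 8] → 24
@24: d [2B, align 2] → 26
+2 pad (align 4)
@28: h [4B, align 4] → 32
@32: g [2B, align 2] → 34
+6 pad (align 8)
@40: a [8B, align 8] → 48
size 48, align 8
40 − 48 = -8

-8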